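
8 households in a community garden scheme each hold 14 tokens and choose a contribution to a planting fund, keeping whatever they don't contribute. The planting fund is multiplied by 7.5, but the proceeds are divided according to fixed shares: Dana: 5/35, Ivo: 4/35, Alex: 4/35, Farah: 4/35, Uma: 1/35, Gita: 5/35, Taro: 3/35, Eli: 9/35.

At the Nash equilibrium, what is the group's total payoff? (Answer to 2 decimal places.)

Player j's private return per contributed unit is 7.5 × (j's share). Contributing is weakly dominant for j when that share is at least 1/7.5 = 0.1333, and contributing 0 is dominant otherwise.
The shares above 0.1333 belong to Dana, Gita and Eli, contributing 14 each; the remaining 5 contribute 0. Total contributed: 42.
The planting fund pays out 7.5 × 42 = 315.00 in total (split across the unequal shares, but the aggregate is all that matters for the group sum).
The 5 free-riders keep 14 each, adding 70. Group total = 70 + 315.00 = 385.00.

385.00 tokens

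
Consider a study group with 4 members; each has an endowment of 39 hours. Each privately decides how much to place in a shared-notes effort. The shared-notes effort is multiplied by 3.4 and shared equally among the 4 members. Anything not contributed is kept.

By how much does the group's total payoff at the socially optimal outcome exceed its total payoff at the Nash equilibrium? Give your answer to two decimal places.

374.40 hours

Each contributed unit returns 3.4/4 = 0.8500 to its contributor — below 1 — so contributing 0 is dominant for every player. At the Nash equilibrium everyone keeps their 39, and the group total is 4 × 39 = 156.
Each contributed unit returns 3.400 to the group as a whole (0.8500 to each of 4 players), which exceeds 1, so the social optimum is full contribution: group total = 3.400 × 156 = 530.40.
Efficiency loss = 530.40 − 156 = 374.40.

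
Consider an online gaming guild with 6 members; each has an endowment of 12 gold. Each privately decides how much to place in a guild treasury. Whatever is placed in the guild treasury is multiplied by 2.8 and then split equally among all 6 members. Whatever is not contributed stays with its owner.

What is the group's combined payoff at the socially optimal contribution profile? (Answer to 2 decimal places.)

201.60 gold

Each contributed unit returns 2.800 to the group as a whole (0.4667 to each of 6 players), which exceeds 1, so the social optimum is full contribution: group total = 2.800 × 72 = 201.60.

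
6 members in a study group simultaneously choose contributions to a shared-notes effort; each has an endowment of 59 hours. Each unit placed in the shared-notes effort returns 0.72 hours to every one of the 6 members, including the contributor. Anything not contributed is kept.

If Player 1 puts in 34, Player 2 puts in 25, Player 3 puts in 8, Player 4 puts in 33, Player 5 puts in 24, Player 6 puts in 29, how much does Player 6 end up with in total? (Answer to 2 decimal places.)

140.16 hours

Total contributed: 34 + 25 + 8 + 33 + 24 + 29 = 153.
Each receives 0.72 × 153 = 110.16 from the shared-notes effort.
Player 6 keeps 59 − 29 = 30, so Player 6's payoff is 30 + 110.16 = 140.16.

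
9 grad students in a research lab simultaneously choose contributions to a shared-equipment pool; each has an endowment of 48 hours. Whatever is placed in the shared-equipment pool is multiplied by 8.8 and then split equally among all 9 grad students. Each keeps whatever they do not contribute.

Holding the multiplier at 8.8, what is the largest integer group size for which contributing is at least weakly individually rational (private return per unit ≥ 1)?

8

Private return per unit is 8.8/(group size), which is ≥ 1 whenever the group size is ≤ 8.8.
The largest such integer is 8.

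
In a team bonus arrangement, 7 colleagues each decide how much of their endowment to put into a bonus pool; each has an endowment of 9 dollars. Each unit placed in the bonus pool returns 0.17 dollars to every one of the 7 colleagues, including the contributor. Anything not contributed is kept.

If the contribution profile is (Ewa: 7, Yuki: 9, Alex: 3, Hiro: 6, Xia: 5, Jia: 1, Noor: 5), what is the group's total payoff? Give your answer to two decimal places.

Total contributed: 7 + 9 + 3 + 6 + 5 + 1 + 5 = 36; total kept: 7 × 9 − 36 = 27.
The bonus pool pays out 0.17 × 7 × 36 = 42.84 in aggregate.
Group total = 27 + 42.84 = 69.84.

69.84 dollars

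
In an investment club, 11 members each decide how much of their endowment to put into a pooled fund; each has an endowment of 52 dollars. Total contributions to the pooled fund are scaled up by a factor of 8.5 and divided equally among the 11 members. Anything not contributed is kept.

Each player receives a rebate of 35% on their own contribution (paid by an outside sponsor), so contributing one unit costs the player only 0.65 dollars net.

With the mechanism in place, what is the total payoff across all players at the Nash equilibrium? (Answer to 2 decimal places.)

5062.20 dollars

Under the mechanism each unit contributed yields (8.5/11) / 0.65 = 1.1888 back to its contributor per unit of net cost, which exceeds 1, making full contribution the dominant choice for everyone.
So the Nash equilibrium is full contribution by all 11; the group earns 11 × (52 × 0.35 + 8.5 × 52) = 5062.20.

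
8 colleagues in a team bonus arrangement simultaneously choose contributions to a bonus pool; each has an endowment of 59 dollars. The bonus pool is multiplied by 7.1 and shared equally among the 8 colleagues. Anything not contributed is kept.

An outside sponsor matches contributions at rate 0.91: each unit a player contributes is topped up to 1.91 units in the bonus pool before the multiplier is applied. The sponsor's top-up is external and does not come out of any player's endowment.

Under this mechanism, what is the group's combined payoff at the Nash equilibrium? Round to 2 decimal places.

Under the mechanism each unit contributed yields 7.1 × 1.91 / 8 = 1.6951 back to its contributor per unit of net cost, which exceeds 1, making full contribution the dominant choice for everyone.
So the Nash equilibrium is full contribution by all 8; the group earns 7.1 × 1.91 × 472 = 6400.79.

6400.79 dollars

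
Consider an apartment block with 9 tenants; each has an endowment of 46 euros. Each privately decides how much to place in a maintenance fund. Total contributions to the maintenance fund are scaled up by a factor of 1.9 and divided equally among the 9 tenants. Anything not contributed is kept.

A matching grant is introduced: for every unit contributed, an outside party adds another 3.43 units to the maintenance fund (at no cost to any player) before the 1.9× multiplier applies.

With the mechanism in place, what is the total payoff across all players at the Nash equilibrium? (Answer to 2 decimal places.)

Even with the mechanism, each unit contributed returns only 1.9 × 4.43 / 9 = 0.9352 per unit of net cost, so contributing nothing is still dominant.
At the Nash equilibrium no one contributes; group total payoff = 9 × 46 = 414.

414.00 euros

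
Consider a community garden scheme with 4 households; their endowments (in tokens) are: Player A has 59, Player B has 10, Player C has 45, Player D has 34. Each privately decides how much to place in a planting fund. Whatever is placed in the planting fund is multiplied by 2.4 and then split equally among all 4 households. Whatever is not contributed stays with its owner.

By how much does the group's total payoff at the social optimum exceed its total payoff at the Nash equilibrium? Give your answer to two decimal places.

207.20 tokens

The private return per contributed unit is 2.4/4 = 0.6000 < 1 for every player regardless of endowment, so the Nash equilibrium is zero contribution and the group total is Σ E_j = 59 + 10 + 45 + 34 = 148.
Each contributed unit returns 2.400 to the group, so the social optimum is full contribution by everyone: group total = 2.400 × 148 = 355.20.
Efficiency loss = (2.400 − 1) × 148 = 207.20.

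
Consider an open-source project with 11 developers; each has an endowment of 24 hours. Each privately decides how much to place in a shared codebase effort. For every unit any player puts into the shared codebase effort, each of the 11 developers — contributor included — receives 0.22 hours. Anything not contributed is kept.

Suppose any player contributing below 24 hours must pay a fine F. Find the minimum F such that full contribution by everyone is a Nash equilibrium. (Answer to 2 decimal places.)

Given the others contribute fully, the best deviation is to contribute 0 (any partial contribution still incurs the fine and gives up units whose private return 0.22 is below 1).
Deviating from 24 to 0 saves 24 hours but forfeits the deviator's share of the drop in the shared codebase effort: 0.22 × 24 = 5.28.
So the deviation gain is 24 − 5.28 = 18.72, and the fine must be at least 18.72 hours to wipe it out.

18.72 hours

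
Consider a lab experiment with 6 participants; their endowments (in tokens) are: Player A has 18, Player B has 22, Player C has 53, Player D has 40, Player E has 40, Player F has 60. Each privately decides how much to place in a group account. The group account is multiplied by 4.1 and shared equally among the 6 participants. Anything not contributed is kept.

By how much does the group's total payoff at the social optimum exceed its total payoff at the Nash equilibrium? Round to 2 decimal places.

722.30 tokens

The private return per contributed unit is 4.1/6 = 0.6833 < 1 for every player regardless of endowment, so the Nash equilibrium is zero contribution and the group total is Σ E_j = 18 + 22 + 53 + 40 + 40 + 60 = 233.
Each contributed unit returns 4.100 to the group, so the social optimum is full contribution by everyone: group total = 4.100 × 233 = 955.30.
Efficiency loss = (4.100 − 1) × 233 = 722.30.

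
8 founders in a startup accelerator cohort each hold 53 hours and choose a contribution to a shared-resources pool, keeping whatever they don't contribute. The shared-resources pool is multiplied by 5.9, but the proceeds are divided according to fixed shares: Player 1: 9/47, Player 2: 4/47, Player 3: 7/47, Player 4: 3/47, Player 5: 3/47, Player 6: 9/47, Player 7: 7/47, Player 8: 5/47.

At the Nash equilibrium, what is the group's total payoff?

Each unit j contributes comes back to j as 5.9 × (j's share), so j prefers to contribute only if that share exceeds 1/5.9 = 0.1695; otherwise keeping the unit dominates.
The shares above 0.1695 belong to Player 1 and Player 6, contributing 53 each; the remaining 6 contribute 0. Total contributed: 106.
The shared-resources pool pays out 5.9 × 106 = 625.40 in total (split across the unequal shares, but the aggregate is all that matters for the group sum).
The 6 free-riders keep 53 each, adding 318. Group total = 318 + 625.40 = 943.40.

943.40 hours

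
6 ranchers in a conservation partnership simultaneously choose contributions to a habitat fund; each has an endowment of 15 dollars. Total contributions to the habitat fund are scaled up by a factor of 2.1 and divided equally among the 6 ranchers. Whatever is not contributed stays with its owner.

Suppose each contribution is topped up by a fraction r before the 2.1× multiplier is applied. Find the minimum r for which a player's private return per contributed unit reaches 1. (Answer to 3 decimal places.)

With matching at rate r, one contributed unit becomes (1 + r) in the habitat fund and returns 2.1 × (1 + r) / 6 to the contributor.
Setting this equal to 1: 1 + r = 6/2.1 = 2.8571.
So the minimum matching rate is r = 2.8571 − 1 = 1.857.

1.857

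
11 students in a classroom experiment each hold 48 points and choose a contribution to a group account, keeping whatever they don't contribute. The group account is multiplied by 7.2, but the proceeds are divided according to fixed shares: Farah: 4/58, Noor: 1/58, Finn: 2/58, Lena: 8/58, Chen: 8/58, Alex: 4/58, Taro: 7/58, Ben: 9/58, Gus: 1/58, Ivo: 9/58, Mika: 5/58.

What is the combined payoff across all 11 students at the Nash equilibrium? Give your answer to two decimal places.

1123.20 points

A player with share s gets back 7.2·s per unit contributed, so full contribution is dominant for anyone with s > 1/7.2 = 0.1389 and zero contribution is dominant for anyone below.
Ben and Ivo are above the threshold, contributing 48 each; the remaining 9 contribute 0. Total contributed: 96.
The group account pays out 7.2 × 96 = 691.20 in total (split across the unequal shares, but the aggregate is all that matters for the group sum).
The 9 free-riders keep 48 each, adding 432. Group total = 432 + 691.20 = 1123.20.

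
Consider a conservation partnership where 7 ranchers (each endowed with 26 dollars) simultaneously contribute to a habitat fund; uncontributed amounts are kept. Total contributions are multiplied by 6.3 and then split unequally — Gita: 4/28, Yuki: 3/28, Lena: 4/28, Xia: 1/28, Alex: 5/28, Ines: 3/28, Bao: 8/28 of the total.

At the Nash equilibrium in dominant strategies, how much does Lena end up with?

72.80 dollars

A player with share s gets back 6.3·s per unit contributed, so full contribution is dominant for anyone with s > 1/6.3 = 0.1587 and zero contribution is dominant for anyone below.
Alex and Bao clear that bar, contributing 26 each; the remaining 5 contribute 0. Total contributed: 52.
Lena keeps 26 and receives 6.3 × 52 × 4/28 = 46.80 from the habitat fund, for a payoff of 72.80.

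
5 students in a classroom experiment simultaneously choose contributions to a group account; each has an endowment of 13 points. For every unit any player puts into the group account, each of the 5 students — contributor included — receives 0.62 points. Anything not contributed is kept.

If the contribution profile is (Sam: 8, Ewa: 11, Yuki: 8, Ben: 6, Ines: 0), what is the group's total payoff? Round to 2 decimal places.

134.30 points

Total contributed: 8 + 11 + 8 + 6 + 0 = 33; total kept: 5 × 13 − 33 = 32.
The group account pays out 0.62 × 5 × 33 = 102.30 in aggregate.
Group total = 32 + 102.30 = 134.30.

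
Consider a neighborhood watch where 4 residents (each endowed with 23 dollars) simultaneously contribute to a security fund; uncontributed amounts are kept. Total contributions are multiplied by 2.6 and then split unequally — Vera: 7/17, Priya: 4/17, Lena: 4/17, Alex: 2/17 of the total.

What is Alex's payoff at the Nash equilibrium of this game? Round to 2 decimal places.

A player with share s gets back 2.6·s per unit contributed, so full contribution is dominant for anyone with s > 1/2.6 = 0.3846 and zero contribution is dominant for anyone below.
Vera alone (share 7/17) is above the threshold, contributing 23; the remaining 3 contribute 0. Total contributed: 23.
Alex keeps 23 and receives 2.6 × 23 × 2/17 = 7.04 from the security fund, for a payoff of 30.04.

30.04 dollars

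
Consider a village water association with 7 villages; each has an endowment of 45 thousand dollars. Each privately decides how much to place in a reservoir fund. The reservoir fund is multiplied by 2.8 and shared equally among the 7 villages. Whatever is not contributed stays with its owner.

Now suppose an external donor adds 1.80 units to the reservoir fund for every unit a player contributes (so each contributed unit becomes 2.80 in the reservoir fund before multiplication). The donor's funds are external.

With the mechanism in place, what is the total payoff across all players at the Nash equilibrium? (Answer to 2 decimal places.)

2469.60 thousand dollars

Under the mechanism each unit contributed yields 2.8 × 2.80 / 7 = 1.1200 back to its contributor per unit of net cost, which exceeds 1, making full contribution the dominant choice for everyone.
So the Nash equilibrium is full contribution by all 7; the group earns 2.8 × 2.80 × 315 = 2469.60.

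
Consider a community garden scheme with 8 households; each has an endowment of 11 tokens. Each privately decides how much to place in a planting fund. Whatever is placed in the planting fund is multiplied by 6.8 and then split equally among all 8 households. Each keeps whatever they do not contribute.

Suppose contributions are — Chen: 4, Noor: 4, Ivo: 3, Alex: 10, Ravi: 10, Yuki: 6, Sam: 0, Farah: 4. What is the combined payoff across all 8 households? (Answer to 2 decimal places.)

Total contributed: 4 + 4 + 3 + 10 + 10 + 6 + 0 + 4 = 41; total kept: 8 × 11 − 41 = 47.
The planting fund pays out 6.8 × 41 = 278.80 in aggregate.
Group total = 47 + 278.80 = 325.80.

325.80 tokens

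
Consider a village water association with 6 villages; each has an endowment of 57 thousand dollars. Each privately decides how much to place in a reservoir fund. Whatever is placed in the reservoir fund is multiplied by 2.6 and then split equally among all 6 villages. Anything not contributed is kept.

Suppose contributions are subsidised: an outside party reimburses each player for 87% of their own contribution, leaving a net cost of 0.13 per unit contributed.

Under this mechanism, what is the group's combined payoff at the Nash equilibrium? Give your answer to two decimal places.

1186.74 thousand dollars

With the mechanism, a contributed unit returns (2.6/6) / 0.13 = 3.3333 per unit of net cost to the contributor — now above 1 — so contributing fully is weakly dominant for every player.
At the Nash equilibrium everyone contributes 57. Group total payoff = 6 × (57 × 0.87 + 2.6 × 57) = 1186.74.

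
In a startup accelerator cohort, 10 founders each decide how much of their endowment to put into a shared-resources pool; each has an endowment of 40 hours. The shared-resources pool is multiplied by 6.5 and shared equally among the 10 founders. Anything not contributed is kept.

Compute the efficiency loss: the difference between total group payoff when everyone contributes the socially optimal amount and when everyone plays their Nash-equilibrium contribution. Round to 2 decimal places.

Each contributed unit returns 6.5/10 = 0.6500 to its contributor — below 1 — so contributing 0 is dominant for every player. At the Nash equilibrium everyone keeps their 40, and the group total is 10 × 40 = 400.
Each contributed unit returns 6.500 to the group as a whole (0.6500 to each of 10 players), which exceeds 1, so the social optimum is full contribution: group total = 6.500 × 400 = 2600.00.
Efficiency loss = 2600.00 − 400 = 2200.00.

2200.00 hours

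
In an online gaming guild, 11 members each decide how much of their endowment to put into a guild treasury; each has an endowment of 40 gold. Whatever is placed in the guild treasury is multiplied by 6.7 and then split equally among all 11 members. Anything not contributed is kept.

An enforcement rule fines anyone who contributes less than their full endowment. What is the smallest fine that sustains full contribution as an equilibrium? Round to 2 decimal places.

15.64 gold

Given the others contribute fully, the best deviation is to contribute 0 (any partial contribution still incurs the fine and gives up units whose private return 0.6091 is below 1).
Deviating from 40 to 0 saves 40 gold but forfeits the deviator's share of the drop in the guild treasury: 6.7/11 × 40 = 24.36.
So the deviation gain is 40 − 24.36 = 15.64, and the fine must be at least 15.64 gold to wipe it out.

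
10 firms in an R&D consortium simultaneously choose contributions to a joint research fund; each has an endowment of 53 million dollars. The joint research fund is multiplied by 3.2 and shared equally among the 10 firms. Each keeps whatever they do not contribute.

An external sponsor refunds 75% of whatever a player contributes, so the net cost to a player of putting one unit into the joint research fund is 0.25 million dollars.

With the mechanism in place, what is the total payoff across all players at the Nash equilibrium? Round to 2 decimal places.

The effective private return per unit is now (3.2/10) / 0.25 = 1.2800 > 1, so every player's dominant strategy flips to full contribution.
At the Nash equilibrium everyone contributes 53. Group total payoff = 10 × (53 × 0.75 + 3.2 × 53) = 2093.50.

2093.50 million dollars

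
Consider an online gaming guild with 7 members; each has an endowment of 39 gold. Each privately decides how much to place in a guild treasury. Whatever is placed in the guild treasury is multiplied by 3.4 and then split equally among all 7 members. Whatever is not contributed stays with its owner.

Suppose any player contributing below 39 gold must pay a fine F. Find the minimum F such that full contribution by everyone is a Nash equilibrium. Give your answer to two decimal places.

20.06 gold

Given the others contribute fully, the best deviation is to contribute 0 (any partial contribution still incurs the fine and gives up units whose private return 0.4857 is below 1).
Deviating from 39 to 0 saves 39 gold but forfeits the deviator's share of the drop in the guild treasury: 3.4/7 × 39 = 18.94.
So the deviation gain is 39 − 18.94 = 20.06, and the fine must be at least 20.06 gold to wipe it out.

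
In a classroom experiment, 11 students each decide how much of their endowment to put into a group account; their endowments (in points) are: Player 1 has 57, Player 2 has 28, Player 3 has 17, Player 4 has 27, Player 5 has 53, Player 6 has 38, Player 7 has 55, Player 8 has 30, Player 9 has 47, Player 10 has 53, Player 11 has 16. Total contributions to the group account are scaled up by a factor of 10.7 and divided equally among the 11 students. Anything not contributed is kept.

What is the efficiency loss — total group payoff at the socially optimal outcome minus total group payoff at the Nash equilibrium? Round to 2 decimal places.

The private return per contributed unit is 10.7/11 = 0.9727 < 1 for every player regardless of endowment, so the Nash equilibrium is zero contribution and the group total is Σ E_j = 57 + 28 + 17 + 27 + 53 + 38 + 55 + 30 + 47 + 53 + 16 = 421.
Each contributed unit returns 10.700 to the group, so the social optimum is full contribution by everyone: group total = 10.700 × 421 = 4504.70.
Efficiency loss = (10.700 − 1) × 421 = 4083.70.

4083.70 points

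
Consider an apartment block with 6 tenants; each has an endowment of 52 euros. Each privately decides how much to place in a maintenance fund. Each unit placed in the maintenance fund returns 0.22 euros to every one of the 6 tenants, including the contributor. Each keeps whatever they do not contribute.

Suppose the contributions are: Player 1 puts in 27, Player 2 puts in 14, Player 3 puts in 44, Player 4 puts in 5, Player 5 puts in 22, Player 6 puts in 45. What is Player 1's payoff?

Total contributed: 27 + 14 + 44 + 5 + 22 + 45 = 157.
Each receives 0.22 × 157 = 34.54 from the maintenance fund.
Player 1 keeps 52 − 27 = 25, so Player 1's payoff is 25 + 34.54 = 59.54.

59.54 euros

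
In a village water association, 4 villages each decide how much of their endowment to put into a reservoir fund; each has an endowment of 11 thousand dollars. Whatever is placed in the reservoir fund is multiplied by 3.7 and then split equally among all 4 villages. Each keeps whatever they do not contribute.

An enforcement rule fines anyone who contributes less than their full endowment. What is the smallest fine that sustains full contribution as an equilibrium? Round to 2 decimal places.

Given the others contribute fully, the best deviation is to contribute 0 (any partial contribution still incurs the fine and gives up units whose private return 0.9250 is below 1).
Deviating from 11 to 0 saves 11 thousand dollars but forfeits the deviator's share of the drop in the reservoir fund: 3.7/4 × 11 = 10.17.
So the deviation gain is 11 − 10.17 = 0.83, and the fine must be at least 0.83 thousand dollars to wipe it out.

0.83 thousand dollars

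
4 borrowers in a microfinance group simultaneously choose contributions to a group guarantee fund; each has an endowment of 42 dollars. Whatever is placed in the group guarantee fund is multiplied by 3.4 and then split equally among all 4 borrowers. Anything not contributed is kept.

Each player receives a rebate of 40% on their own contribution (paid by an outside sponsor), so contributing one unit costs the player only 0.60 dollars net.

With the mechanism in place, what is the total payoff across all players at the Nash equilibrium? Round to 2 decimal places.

638.40 dollars

Under the mechanism each unit contributed yields (3.4/4) / 0.60 = 1.4167 back to its contributor per unit of net cost, which exceeds 1, making full contribution the dominant choice for everyone.
So the Nash equilibrium is full contribution by all 4; the group earns 4 × (42 × 0.40 + 3.4 × 42) = 638.40.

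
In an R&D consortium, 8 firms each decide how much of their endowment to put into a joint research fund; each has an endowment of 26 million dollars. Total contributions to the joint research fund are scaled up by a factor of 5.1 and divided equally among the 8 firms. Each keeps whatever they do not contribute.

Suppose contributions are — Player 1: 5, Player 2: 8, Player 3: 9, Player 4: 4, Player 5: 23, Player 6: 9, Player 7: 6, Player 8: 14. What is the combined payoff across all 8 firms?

Total contributed: 5 + 8 + 9 + 4 + 23 + 9 + 6 + 14 = 78; total kept: 8 × 26 − 78 = 130.
The joint research fund pays out 5.1 × 78 = 397.80 in aggregate.
Group total = 130 + 397.80 = 527.80.

527.80 million dollars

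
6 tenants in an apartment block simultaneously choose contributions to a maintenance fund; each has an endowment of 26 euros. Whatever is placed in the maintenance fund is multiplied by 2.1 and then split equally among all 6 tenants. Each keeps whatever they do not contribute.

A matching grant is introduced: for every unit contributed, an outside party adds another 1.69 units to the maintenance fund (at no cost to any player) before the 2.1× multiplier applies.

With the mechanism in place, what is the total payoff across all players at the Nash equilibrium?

The effective private return is 2.1 × 2.69 / 6 = 0.9415, which is still under 1, so the mechanism doesn't change anyone's dominant strategy: zero contribution.
At the Nash equilibrium no one contributes; group total payoff = 6 × 26 = 156.

156.00 euros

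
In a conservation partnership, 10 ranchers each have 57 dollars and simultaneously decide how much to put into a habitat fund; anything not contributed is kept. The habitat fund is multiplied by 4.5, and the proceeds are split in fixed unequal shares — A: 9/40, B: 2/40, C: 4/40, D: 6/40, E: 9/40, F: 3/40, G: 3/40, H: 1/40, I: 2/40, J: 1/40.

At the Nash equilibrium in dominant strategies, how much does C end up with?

108.30 dollars

Player j's private return per contributed unit is 4.5 × (j's share). Contributing is weakly dominant for j when that share is at least 1/4.5 = 0.2222, and contributing 0 is dominant otherwise.
A and E clear that bar, contributing 57 each; the remaining 8 contribute 0. Total contributed: 114.
C keeps 57 and receives 4.5 × 114 × 4/40 = 51.30 from the habitat fund, for a payoff of 108.30.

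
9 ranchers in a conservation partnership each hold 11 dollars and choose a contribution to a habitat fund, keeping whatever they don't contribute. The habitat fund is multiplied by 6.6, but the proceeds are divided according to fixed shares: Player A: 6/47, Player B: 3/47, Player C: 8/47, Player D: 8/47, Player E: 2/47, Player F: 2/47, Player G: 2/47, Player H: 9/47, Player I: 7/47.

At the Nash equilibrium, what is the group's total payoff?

283.80 dollars

Each unit j contributes comes back to j as 6.6 × (j's share), so j prefers to contribute only if that share exceeds 1/6.6 = 0.1515; otherwise keeping the unit dominates.
The shares above 0.1515 belong to Player C, Player D and Player H, contributing 11 each; the remaining 6 contribute 0. Total contributed: 33.
The habitat fund pays out 6.6 × 33 = 217.80 in total (split across the unequal shares, but the aggregate is all that matters for the group sum).
The 6 free-riders keep 11 each, adding 66. Group total = 66 + 217.80 = 283.80.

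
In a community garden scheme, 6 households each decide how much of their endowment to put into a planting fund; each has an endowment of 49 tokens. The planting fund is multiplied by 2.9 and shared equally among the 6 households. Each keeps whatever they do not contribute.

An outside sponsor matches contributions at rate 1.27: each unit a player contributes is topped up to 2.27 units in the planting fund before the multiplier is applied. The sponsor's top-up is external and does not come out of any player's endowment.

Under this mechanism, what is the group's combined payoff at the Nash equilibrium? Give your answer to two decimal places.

1935.40 tokens

The effective private return per unit is now 2.9 × 2.27 / 6 = 1.0972 > 1, so every player's dominant strategy flips to full contribution.
So the Nash equilibrium is full contribution by all 6; the group earns 2.9 × 2.27 × 294 = 1935.40.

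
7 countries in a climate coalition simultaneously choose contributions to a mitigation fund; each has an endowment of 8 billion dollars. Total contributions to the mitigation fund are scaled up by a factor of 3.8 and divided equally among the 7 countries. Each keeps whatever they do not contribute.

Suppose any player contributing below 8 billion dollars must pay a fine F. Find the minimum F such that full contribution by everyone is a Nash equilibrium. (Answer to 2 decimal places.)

Given the others contribute fully, the best deviation is to contribute 0 (any partial contribution still incurs the fine and gives up units whose private return 0.5429 is below 1).
Deviating from 8 to 0 saves 8 billion dollars but forfeits the deviator's share of the drop in the mitigation fund: 3.8/7 × 8 = 4.34.
So the deviation gain is 8 − 4.34 = 3.66, and the fine must be at least 3.66 billion dollars to wipe it out.

3.66 billion dollars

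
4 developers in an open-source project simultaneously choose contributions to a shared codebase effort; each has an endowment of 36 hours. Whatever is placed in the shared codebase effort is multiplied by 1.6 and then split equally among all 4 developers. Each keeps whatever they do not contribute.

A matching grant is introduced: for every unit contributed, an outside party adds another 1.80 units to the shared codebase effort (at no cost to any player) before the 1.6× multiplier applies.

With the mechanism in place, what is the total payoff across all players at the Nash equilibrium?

The effective private return per unit is now 1.6 × 2.80 / 4 = 1.1200 > 1, so every player's dominant strategy flips to full contribution.
So the Nash equilibrium is full contribution by all 4; the group earns 1.6 × 2.80 × 144 = 645.12.

645.12 hours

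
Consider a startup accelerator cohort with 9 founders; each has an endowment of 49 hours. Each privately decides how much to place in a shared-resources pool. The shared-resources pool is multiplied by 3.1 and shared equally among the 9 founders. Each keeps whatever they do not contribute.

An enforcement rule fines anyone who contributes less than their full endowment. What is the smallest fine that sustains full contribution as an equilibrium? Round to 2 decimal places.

Given the others contribute fully, the best deviation is to contribute 0 (any partial contribution still incurs the fine and gives up units whose private return 0.3444 is below 1).
Deviating from 49 to 0 saves 49 hours but forfeits the deviator's share of the drop in the shared-resources pool: 3.1/9 × 49 = 16.88.
So the deviation gain is 49 − 16.88 = 32.12, and the fine must be at least 32.12 hours to wipe it out.

32.12 hours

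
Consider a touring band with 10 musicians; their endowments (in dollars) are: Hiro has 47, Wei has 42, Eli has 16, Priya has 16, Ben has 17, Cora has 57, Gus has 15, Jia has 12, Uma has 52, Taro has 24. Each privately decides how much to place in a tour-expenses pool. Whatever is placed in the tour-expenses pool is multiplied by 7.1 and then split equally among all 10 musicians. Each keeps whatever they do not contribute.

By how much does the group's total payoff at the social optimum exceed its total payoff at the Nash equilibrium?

1817.80 dollars

The private return per contributed unit is 7.1/10 = 0.7100 < 1 for every player regardless of endowment, so the Nash equilibrium is zero contribution and the group total is Σ E_j = 47 + 42 + 16 + 16 + 17 + 57 + 15 + 12 + 52 + 24 = 298.
Each contributed unit returns 7.100 to the group, so the social optimum is full contribution by everyone: group total = 7.100 × 298 = 2115.80.
Efficiency loss = (7.100 − 1) × 298 = 1817.80.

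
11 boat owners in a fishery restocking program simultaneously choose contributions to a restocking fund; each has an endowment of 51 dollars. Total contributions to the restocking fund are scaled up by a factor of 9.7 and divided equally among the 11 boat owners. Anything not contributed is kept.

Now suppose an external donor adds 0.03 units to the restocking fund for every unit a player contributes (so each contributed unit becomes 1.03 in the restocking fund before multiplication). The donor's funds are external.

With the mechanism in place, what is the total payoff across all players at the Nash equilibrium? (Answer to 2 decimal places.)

The effective private return is 9.7 × 1.03 / 11 = 0.9083, which is still under 1, so the mechanism doesn't change anyone's dominant strategy: zero contribution.
At the Nash equilibrium no one contributes; group total payoff = 11 × 51 = 561.

561.00 dollars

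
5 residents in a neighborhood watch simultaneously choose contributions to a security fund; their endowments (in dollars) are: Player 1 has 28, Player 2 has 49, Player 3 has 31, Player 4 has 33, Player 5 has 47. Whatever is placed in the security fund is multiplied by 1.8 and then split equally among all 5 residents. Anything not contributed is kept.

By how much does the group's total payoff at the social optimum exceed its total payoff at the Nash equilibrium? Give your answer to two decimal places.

150.40 dollars

The private return per contributed unit is 1.8/5 = 0.3600 < 1 for every player regardless of endowment, so the Nash equilibrium is zero contribution and the group total is Σ E_j = 28 + 49 + 31 + 33 + 47 = 188.
Each contributed unit returns 1.800 to the group, so the social optimum is full contribution by everyone: group total = 1.800 × 188 = 338.40.
Efficiency loss = (1.800 − 1) × 188 = 150.40.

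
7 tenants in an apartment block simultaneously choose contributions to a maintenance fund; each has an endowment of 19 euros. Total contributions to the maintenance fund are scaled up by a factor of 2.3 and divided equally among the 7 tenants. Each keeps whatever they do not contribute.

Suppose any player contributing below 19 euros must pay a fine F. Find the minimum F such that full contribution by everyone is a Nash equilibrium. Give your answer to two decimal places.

Given the others contribute fully, the best deviation is to contribute 0 (any partial contribution still incurs the fine and gives up units whose private return 0.3286 is below 1).
Deviating from 19 to 0 saves 19 euros but forfeits the deviator's share of the drop in the maintenance fund: 2.3/7 × 19 = 6.24.
So the deviation gain is 19 − 6.24 = 12.76, and the fine must be at least 12.76 euros to wipe it out.

12.76 euros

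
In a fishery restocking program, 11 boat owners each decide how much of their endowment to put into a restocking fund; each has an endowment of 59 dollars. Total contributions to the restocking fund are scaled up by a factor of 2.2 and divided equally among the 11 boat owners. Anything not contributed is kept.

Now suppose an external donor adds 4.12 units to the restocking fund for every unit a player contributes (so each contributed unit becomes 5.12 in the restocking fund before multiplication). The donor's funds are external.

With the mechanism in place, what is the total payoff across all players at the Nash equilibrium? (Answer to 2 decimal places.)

Under the mechanism each unit contributed yields 2.2 × 5.12 / 11 = 1.0240 back to its contributor per unit of net cost, which exceeds 1, making full contribution the dominant choice for everyone.
At the Nash equilibrium everyone contributes 59. Group total payoff = 2.2 × 5.12 × 649 = 7310.34.

7310.34 dollars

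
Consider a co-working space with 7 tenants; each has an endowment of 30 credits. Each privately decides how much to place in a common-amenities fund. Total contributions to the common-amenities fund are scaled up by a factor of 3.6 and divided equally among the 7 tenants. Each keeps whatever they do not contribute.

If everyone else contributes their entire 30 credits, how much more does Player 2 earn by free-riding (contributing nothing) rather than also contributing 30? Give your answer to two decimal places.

Switching from a contribution of 30 to 0 lets Player 2 keep an extra 30 credits, but lowers the common-amenities fund by 30, which costs Player 2 their own share of that drop: 3.6/7 × 30 = 15.43.
Net gain = 30 − 15.43 = 14.57. The private return per contributed unit (0.5143) is below 1, so free-riding is indeed the best response regardless of what the others do.

14.57 credits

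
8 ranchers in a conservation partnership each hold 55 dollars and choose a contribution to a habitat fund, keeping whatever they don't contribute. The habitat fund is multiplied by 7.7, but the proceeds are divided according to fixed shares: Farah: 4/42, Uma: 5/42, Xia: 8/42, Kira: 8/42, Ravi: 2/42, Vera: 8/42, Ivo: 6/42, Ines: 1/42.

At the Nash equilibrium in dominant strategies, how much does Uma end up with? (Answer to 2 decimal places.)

A player with share s gets back 7.7·s per unit contributed, so full contribution is dominant for anyone with s > 1/7.7 = 0.1299 and zero contribution is dominant for anyone below.
Xia, Kira, Vera and Ivo clear that bar, contributing 55 each; the remaining 4 contribute 0. Total contributed: 220.
Uma keeps 55 and receives 7.7 × 220 × 5/42 = 201.67 from the habitat fund, for a payoff of 256.67.

256.67 dollars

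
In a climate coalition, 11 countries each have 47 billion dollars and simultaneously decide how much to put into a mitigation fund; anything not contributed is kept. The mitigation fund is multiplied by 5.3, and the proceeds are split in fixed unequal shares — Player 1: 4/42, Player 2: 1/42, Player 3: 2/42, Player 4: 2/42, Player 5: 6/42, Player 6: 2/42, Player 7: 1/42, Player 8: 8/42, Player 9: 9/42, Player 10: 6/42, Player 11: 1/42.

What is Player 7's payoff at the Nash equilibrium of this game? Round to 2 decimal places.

For player j, contributing a unit is worthwhile iff 5.3 × (j's share) ≥ 1, i.e. iff j's share is at least 0.1887.
Player 8 and Player 9 clear that bar, contributing 47 each; the remaining 9 contribute 0. Total contributed: 94.
Player 7 keeps 47 and receives 5.3 × 94 × 1/42 = 11.86 from the mitigation fund, for a payoff of 58.86.

58.86 billion dollars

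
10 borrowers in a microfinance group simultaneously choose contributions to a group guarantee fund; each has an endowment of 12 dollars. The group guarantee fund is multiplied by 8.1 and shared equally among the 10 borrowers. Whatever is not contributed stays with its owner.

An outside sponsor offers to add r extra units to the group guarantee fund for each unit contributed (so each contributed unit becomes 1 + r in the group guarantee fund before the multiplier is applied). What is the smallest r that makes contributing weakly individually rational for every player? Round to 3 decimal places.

With matching at rate r, one contributed unit becomes (1 + r) in the group guarantee fund and returns 8.1 × (1 + r) / 10 to the contributor.
Setting this equal to 1: 1 + r = 10/8.1 = 1.2346.
So the minimum matching rate is r = 1.2346 − 1 = 0.235.

0.235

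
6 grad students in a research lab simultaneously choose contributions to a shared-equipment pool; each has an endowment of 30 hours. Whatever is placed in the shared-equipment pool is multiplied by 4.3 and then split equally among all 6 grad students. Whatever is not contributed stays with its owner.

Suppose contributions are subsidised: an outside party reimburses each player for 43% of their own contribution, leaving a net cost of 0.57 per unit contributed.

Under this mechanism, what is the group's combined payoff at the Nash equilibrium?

851.40 hours

The effective private return per unit is now (4.3/6) / 0.57 = 1.2573 > 1, so every player's dominant strategy flips to full contribution.
At the Nash equilibrium everyone contributes 30. Group total payoff = 6 × (30 × 0.43 + 4.3 × 30) = 851.40.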